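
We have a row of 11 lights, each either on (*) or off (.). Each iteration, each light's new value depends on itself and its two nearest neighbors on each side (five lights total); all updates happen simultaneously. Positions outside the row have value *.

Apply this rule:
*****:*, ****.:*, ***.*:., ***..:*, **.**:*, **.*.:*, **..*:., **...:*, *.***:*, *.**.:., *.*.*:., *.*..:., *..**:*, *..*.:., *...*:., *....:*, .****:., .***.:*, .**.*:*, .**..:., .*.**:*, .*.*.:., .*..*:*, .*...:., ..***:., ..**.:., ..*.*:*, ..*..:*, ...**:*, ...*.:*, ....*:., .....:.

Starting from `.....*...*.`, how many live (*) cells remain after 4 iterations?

4

**..**..***
**.*...*..*
*.*...****.
.*...*..*.*
count of *: 4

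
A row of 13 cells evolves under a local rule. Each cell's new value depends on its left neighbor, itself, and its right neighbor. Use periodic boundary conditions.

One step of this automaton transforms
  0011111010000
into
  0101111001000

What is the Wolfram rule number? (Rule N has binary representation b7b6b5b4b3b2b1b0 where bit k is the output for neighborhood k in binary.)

210

position 3: 111 → 1  (bit 7 = 1)
position 6: 110 → 1  (bit 6 = 1)
position 7: 101 → 0  (bit 5 = 0)
position 9: 100 → 1  (bit 4 = 1)
position 2: 011 → 0  (bit 3 = 0)
position 8: 010 → 0  (bit 2 = 0)
position 1: 001 → 1  (bit 1 = 1)
position 0: 000 → 0  (bit 0 = 0)
bits b7..b0 = 11010010 = 210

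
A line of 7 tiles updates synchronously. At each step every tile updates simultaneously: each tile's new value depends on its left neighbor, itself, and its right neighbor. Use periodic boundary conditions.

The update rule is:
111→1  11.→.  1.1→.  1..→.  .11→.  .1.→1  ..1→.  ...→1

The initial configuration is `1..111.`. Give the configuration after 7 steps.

1...1..
1.1.1..
1.1.1..  (fixed point — unchanged through step 7)

1.1.1..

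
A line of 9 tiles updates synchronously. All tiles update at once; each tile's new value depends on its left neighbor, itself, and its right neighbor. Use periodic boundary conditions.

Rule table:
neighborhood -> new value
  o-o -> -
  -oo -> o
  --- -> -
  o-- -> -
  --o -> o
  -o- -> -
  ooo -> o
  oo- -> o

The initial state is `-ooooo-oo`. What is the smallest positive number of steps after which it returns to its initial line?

1

-ooooo-oo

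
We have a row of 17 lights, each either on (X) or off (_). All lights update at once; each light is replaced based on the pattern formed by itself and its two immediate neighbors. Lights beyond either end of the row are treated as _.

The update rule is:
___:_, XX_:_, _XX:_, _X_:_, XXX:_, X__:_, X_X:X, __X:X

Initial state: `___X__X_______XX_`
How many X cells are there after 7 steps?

1

step 1: __X__X_______X___
step 2: _X__X_______X____
step 3: X__X_______X_____
step 4: __X_______X______
step 5: _X_______X_______
step 6: X_______X________
step 7: _______X_________
count of X: 1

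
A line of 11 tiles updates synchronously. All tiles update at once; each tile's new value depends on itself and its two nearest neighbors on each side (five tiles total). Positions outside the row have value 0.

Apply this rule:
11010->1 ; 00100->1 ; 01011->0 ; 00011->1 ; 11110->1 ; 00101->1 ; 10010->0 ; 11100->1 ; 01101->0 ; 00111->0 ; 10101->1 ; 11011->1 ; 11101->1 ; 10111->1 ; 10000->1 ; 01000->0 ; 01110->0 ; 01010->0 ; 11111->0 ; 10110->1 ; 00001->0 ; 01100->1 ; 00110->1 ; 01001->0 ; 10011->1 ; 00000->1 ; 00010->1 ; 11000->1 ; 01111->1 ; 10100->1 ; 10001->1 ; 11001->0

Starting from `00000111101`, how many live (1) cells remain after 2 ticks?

11101011111
00111011011
count of 1: 7

7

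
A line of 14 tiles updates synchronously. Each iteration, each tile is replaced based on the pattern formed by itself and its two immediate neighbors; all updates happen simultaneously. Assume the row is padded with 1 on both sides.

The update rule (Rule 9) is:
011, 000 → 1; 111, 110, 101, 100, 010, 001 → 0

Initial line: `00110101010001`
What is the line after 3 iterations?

iteration 1: 00100000000101
iteration 2: 00001111110001
iteration 3: 01101000000101

01101000000101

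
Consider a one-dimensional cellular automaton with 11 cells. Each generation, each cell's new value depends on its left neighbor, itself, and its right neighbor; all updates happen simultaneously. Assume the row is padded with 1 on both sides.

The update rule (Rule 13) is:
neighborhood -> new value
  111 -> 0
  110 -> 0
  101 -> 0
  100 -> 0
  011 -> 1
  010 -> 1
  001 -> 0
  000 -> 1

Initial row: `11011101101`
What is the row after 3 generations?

01010101001

generation 1: 00010001001
generation 2: 01010101001
generation 3: 01010101001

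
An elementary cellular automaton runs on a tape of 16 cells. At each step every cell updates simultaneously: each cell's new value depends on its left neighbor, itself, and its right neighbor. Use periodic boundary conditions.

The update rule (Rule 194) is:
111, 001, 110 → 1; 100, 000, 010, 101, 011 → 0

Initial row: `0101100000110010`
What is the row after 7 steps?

0001000000100010

1000100001010100
0001000010000001
0010000100000010
0100001000000100
1000010000001000
0000100000010001
0001000000100010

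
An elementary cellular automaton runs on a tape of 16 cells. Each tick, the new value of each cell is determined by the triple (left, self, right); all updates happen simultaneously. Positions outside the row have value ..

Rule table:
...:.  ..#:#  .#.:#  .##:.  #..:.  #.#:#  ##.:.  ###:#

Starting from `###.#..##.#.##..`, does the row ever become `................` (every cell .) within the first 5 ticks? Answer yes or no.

tick 1: .#.##.#..###....
tick 2: ###..##.#.#.....
tick 3: .#..#..####.....
tick 4: ##.##.#.##......
tick 5: ..#..###........
tick 5 is ..#..###........, still not uniform .

no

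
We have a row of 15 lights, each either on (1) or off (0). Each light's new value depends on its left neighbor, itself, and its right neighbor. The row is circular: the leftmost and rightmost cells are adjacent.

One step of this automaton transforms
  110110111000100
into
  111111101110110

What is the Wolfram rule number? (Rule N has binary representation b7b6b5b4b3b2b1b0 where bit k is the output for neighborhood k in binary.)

position 7: 111 → 0  (bit 7 = 0)
position 1: 110 → 1  (bit 6 = 1)
position 2: 101 → 1  (bit 5 = 1)
position 9: 100 → 1  (bit 4 = 1)
position 0: 011 → 1  (bit 3 = 1)
position 12: 010 → 1  (bit 2 = 1)
position 11: 001 → 0  (bit 1 = 0)
position 10: 000 → 1  (bit 0 = 1)
bits b7..b0 = 01111101 = 125

125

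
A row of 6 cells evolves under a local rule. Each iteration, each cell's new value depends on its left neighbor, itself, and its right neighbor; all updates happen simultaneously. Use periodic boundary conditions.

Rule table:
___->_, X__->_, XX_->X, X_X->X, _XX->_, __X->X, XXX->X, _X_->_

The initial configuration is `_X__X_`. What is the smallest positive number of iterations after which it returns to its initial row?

3

iteration 1: X__X__
iteration 2: __X__X
iteration 3: _X__X_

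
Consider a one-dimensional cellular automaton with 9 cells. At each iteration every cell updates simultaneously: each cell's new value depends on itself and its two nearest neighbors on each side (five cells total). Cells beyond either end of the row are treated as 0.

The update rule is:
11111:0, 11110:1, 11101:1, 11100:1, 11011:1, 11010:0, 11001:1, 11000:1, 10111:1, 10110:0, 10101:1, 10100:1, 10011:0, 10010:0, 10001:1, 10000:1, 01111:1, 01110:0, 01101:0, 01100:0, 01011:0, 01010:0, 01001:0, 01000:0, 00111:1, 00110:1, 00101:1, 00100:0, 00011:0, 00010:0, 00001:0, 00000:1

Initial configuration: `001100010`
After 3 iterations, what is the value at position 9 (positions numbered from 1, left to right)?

iteration 1: 001011000
iteration 2: 001000111
iteration 3: 000010101
position 9 holds 1

1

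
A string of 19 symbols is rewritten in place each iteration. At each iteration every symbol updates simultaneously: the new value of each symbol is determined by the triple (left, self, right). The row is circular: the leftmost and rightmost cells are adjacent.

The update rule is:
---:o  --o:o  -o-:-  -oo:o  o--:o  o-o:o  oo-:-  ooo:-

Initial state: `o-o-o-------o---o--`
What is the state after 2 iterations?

o-o-oo------oo--oo-

-o-o-ooooooo-ooo-oo
o-o-oo------oo--oo-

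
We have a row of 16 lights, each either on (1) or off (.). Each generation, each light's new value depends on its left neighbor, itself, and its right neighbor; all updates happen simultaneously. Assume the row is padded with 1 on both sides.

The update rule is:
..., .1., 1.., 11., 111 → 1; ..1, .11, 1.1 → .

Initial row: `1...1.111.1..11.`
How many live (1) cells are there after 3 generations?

111.1..11.11..1.
111.11..1..11.1.
111..11.11..1.1.
count of 1: 9

9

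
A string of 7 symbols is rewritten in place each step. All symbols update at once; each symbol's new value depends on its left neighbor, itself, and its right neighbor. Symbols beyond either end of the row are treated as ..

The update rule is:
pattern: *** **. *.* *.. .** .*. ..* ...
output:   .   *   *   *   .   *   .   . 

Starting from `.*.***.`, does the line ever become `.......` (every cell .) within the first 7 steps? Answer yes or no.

no

.**..**
..**..*
...**.*
....***
......*
......*  (fixed point — unchanged through step 7)
step 7 is ......*, still not uniform .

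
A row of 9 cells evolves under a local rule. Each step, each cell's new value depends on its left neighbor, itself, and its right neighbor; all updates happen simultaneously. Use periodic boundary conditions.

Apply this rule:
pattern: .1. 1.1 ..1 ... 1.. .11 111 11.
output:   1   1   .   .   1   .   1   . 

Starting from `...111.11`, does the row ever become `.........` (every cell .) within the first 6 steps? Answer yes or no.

no

step 1: 1...1.1..
step 2: 11..1111.
step 3: ..1..11.1
step 4: 1.11...11
step 5: .1..1...1
step 6: 111.11..1
step 6 is 111.11..1, still not uniform .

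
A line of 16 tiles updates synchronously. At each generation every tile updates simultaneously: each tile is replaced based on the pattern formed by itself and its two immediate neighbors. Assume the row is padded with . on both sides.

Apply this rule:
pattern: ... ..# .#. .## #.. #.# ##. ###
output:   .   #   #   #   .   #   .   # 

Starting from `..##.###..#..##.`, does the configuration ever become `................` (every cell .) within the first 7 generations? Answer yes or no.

no

.##.###..##.##..
##.###..##.##...
#.###..##.##....
####..##.##.....
###..##.##......
##..##.##.......
#..##.##........
generation 7 is #..##.##........, still not uniform .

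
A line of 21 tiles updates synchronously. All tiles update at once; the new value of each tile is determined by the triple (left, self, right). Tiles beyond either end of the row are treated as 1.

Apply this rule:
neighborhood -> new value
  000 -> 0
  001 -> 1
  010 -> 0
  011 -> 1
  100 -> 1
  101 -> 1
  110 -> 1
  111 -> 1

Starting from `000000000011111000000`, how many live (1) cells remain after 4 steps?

100000000111111100001
110000001111111110011
111000011111111111111
111100111111111111111
count of 1: 19

19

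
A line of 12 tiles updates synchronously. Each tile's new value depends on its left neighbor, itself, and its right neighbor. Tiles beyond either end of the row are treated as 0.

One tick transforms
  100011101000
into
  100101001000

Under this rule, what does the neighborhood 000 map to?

At position 2 the neighborhood is 000; the next row has 0 there.

0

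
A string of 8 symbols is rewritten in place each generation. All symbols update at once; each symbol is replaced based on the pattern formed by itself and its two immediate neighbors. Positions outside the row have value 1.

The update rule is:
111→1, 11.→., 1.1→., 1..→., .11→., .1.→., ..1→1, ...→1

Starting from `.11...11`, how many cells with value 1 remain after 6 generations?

4

....11.1
.111....
..1..111
.1..1.11
...1...1
.11..11.
count of 1: 4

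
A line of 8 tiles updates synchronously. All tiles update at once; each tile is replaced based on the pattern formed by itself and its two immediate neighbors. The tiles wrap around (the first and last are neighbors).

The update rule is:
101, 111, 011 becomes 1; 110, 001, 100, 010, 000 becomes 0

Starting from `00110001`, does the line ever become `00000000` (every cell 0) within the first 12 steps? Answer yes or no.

yes

00100000
00000000
all cells are 0 at step 2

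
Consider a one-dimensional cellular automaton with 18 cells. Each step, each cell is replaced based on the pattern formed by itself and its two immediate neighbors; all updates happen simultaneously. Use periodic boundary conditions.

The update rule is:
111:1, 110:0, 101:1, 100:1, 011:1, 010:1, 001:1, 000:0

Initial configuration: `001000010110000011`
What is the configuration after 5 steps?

111100111101000110
111011111011101101
110111110111011011
101111101110110111
011111011101101111

011111011101101111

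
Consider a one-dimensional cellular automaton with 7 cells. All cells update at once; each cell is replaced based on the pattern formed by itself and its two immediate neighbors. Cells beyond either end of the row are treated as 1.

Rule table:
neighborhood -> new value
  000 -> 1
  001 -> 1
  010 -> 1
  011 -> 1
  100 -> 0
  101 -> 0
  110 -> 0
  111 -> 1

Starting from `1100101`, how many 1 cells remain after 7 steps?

5

step 1: 1001101
step 2: 0011001
step 3: 0110011
step 4: 0100111
step 5: 0101111
step 6: 0101111  (fixed point — unchanged through step 7)
count of 1: 5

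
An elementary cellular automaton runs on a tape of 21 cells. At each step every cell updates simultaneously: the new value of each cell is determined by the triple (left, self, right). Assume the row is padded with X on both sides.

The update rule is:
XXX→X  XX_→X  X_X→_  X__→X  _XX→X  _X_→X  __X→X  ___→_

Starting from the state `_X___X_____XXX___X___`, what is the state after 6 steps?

_XX_XXXX_XXXXXX_XXX_X

_XX_XXX___XXXXX_XXX_X
_XX_XXXX_XXXXXX_XXX_X
_XX_XXXX_XXXXXX_XXX_X  (fixed point — unchanged through step 6)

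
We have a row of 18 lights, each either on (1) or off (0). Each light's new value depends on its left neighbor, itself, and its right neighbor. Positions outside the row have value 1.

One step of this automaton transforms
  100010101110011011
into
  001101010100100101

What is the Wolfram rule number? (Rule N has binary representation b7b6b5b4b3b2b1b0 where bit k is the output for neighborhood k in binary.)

163

position 9: 111 → 1  (bit 7 = 1)
position 0: 110 → 0  (bit 6 = 0)
position 5: 101 → 1  (bit 5 = 1)
position 1: 100 → 0  (bit 4 = 0)
position 8: 011 → 0  (bit 3 = 0)
position 4: 010 → 0  (bit 2 = 0)
position 3: 001 → 1  (bit 1 = 1)
position 2: 000 → 1  (bit 0 = 1)
bits b7..b0 = 10100011 = 163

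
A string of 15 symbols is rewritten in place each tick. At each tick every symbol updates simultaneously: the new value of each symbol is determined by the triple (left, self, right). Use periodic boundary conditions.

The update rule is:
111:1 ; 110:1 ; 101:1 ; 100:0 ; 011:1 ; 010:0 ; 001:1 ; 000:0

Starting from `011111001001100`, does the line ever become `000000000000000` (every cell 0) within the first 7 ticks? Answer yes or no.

no

tick 1: 111111010011100
tick 2: 111111100111101
tick 3: 111111101111111
tick 4: 111111111111111
tick 5: 111111111111111  (fixed point — unchanged through tick 7)
tick 7 is 111111111111111, still not uniform 0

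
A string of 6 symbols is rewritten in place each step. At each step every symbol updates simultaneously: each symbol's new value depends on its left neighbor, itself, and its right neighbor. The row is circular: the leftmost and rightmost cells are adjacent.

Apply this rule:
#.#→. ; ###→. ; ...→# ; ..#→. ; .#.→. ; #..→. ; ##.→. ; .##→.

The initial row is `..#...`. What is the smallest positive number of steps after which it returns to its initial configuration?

2

#...##
..#...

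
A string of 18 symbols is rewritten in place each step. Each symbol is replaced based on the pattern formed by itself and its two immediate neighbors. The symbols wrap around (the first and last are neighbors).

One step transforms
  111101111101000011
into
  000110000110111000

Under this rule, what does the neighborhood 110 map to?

At position 3 the neighborhood is 110; the next row has 1 there.

1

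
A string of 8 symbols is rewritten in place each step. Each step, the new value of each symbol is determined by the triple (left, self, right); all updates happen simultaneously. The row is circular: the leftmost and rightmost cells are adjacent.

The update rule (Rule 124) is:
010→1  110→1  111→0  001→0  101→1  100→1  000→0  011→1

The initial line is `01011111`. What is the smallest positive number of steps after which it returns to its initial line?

16

11110001
00011001
10011101
11010111
01111100
01000110
01100111
11110101
00011111
10010001
11011001
01111101
11000111
01100100
01110110
01011111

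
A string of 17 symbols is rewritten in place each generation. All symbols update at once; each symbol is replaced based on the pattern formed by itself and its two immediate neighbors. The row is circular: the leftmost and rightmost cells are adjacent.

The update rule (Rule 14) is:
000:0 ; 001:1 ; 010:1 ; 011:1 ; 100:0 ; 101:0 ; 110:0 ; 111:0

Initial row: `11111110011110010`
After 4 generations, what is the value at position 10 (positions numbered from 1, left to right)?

0

10000000110000110
10000001100001100
10000011000011001
00000110000110011
position 10 holds 0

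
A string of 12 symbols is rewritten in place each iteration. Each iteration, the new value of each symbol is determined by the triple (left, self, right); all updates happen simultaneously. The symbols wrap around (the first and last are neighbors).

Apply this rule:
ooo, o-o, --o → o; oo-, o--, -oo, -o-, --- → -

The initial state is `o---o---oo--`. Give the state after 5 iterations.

---o---o---o

iteration 1: ---o---o---o
iteration 2: --o---o---o-
iteration 3: -o---o---o--
iteration 4: o---o---o---
iteration 5: ---o---o---o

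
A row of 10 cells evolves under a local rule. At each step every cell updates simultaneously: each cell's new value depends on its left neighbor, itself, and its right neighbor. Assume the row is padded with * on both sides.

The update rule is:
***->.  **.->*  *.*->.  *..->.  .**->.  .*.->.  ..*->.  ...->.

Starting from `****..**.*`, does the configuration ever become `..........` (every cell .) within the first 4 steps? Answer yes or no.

step 1: ...*...*..
step 2: ..........
all cells are . at step 2

yes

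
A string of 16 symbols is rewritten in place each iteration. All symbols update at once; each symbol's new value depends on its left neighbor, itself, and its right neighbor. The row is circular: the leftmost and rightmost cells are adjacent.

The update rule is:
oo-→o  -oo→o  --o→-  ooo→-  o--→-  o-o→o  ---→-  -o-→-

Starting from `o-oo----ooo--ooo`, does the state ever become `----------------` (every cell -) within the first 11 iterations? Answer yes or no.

yes

iteration 1: oooo----o-o--o--
iteration 2: o--o-----o------
iteration 3: ----------------
all cells are - at iteration 3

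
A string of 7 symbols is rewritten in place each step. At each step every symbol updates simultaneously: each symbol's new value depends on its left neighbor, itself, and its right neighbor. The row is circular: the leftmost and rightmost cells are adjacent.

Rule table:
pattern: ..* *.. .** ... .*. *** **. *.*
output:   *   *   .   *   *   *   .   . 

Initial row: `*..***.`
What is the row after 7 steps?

*..***.

***.*..
.*..***
.***.*.
*.*..**
..***.*
**.*..*
*..***.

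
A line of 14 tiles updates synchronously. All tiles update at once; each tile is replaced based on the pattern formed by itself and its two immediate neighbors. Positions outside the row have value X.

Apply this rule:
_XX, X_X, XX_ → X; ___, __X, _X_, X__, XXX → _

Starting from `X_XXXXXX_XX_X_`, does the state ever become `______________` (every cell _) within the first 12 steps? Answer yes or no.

yes

XXX____XXXXX_X
__X____X___XXX
___________X__
______________
all cells are _ at step 4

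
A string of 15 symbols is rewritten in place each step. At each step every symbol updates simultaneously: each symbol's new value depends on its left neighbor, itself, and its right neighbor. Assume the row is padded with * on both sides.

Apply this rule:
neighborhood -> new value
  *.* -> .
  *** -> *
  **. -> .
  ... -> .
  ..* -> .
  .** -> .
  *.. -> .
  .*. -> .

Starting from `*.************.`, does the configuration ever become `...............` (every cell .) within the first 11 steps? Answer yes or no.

yes

...**********..
....********...
.....******....
......****.....
.......**......
...............
all cells are . at step 6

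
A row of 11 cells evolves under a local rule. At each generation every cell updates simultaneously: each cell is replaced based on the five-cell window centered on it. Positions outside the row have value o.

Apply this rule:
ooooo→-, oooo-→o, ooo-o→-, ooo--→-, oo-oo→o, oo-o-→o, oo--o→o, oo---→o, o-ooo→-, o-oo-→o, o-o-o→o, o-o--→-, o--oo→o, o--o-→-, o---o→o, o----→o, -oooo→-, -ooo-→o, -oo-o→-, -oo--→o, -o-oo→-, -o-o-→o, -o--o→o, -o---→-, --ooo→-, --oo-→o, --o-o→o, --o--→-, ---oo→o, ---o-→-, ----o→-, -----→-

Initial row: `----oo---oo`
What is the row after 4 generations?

generation 1: oo-oooooo--
generation 2: o-o----o-oo
generation 3: -o--o--o---
generation 4: o-o--o---oo

o-o--o---oo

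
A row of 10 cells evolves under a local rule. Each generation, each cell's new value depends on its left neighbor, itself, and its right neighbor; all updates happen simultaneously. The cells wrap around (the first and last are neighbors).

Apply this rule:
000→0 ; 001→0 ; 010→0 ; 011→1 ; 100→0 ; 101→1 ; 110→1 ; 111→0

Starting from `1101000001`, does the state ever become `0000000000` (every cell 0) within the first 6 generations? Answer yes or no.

0110000001
1110000000
1010000000
0100000000
0000000000
all cells are 0 at generation 5

yes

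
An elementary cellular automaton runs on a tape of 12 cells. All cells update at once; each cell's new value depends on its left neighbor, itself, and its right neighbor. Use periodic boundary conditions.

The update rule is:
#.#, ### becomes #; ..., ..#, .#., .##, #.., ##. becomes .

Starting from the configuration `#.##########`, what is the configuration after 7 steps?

.#.#########
#.#.#######.
.#.#.#####.#
#.#.#.###.#.
.#.#.#.#.#.#
#.#.#.#.#.#.
.#.#.#.#.#.#

.#.#.#.#.#.#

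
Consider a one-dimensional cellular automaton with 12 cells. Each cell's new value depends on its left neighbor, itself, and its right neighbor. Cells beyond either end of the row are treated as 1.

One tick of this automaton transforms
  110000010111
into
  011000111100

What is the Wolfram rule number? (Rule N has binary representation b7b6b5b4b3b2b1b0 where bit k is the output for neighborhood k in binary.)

126

position 0: 111 → 0  (bit 7 = 0)
position 1: 110 → 1  (bit 6 = 1)
position 8: 101 → 1  (bit 5 = 1)
position 2: 100 → 1  (bit 4 = 1)
position 9: 011 → 1  (bit 3 = 1)
position 7: 010 → 1  (bit 2 = 1)
position 6: 001 → 1  (bit 1 = 1)
position 3: 000 → 0  (bit 0 = 0)
bits b7..b0 = 01111110 = 126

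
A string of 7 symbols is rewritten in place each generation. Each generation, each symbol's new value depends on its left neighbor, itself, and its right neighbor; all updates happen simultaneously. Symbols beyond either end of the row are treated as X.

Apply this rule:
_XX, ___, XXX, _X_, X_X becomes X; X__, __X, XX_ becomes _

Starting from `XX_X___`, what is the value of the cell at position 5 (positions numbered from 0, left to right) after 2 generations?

X

generation 1: X_XX_X_
generation 2: _XX_XXX
position 5 holds X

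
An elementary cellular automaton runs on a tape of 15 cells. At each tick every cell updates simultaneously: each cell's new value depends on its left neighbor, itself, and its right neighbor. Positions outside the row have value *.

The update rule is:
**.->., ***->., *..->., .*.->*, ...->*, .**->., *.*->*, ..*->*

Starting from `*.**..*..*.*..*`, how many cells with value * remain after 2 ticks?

tick 1: .*...**.****.*.
tick 2: **.**..*....***
count of *: 8

8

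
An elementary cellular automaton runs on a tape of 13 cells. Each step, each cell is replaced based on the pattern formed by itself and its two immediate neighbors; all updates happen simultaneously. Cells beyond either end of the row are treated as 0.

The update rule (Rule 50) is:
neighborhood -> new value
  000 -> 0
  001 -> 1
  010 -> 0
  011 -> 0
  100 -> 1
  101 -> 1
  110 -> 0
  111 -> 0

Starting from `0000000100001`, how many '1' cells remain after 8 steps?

0000001010010
0000010101101
0000101010010
0001010101101
0010101010010
0101010101101
1010101010010
0101010101101
count of 1: 7

7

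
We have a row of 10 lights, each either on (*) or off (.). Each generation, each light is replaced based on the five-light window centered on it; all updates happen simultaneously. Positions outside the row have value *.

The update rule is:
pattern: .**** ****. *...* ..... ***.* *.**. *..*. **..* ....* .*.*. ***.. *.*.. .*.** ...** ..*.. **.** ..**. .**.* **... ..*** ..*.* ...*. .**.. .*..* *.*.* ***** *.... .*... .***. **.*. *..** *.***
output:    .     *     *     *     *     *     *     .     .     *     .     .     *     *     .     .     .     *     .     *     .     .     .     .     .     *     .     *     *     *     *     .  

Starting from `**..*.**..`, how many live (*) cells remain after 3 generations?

*..*.**..*
..*.**..**
.*.**..**.
count of *: 5

5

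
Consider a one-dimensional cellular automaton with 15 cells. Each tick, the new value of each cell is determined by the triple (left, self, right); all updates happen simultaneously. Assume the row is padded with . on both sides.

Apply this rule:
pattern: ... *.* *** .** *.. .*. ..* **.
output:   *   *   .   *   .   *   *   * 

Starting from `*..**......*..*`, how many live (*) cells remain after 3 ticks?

10

*.***.******.**
***.***....****
*.***.*.****..*
count of *: 10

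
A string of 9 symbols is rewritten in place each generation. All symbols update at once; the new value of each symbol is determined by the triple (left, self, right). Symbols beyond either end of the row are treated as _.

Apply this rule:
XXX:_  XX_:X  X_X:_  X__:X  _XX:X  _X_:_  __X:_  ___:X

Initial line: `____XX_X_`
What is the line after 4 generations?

XXX_XX__X
X_X_XXX__
____X_XXX
XXX___X_X

XXX___X_X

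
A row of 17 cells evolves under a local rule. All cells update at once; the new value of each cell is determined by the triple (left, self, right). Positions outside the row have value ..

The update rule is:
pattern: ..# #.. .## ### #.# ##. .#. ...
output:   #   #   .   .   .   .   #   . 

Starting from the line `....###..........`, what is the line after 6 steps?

step 1: ...#...#.........
step 2: ..###.###........
step 3: .#.......#.......
step 4: ###.....###......
step 5: ...#...#...#.....
step 6: ..###.###.###....

..###.###.###....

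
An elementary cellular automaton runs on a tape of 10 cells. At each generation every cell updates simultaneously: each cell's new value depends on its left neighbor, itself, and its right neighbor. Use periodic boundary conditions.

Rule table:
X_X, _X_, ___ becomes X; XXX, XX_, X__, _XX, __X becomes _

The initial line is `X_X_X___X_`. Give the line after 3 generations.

XXXXX_X_XX
_____XXX__
XXXX_____X

XXXX_____X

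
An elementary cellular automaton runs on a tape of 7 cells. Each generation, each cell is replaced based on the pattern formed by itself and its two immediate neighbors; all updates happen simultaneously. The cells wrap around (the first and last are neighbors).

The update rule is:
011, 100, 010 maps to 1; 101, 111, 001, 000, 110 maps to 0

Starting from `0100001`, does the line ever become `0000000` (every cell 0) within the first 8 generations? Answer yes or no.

0110001
0101001
0101101
0101001  (repeats generation 2; period 2)
generation 8: 0101001
generation 8 is 0101001, still not uniform 0

no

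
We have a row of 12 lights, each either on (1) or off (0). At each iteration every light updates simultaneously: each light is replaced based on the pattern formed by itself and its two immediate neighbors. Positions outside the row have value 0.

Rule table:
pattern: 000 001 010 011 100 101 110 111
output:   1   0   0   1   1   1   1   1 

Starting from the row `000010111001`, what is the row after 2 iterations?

111101111111

111001111100
111101111111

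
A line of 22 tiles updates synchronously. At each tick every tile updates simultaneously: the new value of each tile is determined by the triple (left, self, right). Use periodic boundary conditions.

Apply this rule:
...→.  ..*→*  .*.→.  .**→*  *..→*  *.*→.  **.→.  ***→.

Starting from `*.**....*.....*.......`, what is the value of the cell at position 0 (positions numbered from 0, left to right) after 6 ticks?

..*.*..*.*...*.*.....*
**...**...*.*...*...*.
*.*.**.*.*...*.*.*.*..
....*.....*.*.......**
*..*.*...*...*.....**.
.**...*.*.*.*.*...**..
position 0 holds .

.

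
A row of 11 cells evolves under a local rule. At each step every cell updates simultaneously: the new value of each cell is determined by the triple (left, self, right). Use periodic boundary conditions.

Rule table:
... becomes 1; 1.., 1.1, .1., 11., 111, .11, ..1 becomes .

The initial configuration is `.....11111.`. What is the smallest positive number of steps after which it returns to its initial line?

1111.......
.....11111.

2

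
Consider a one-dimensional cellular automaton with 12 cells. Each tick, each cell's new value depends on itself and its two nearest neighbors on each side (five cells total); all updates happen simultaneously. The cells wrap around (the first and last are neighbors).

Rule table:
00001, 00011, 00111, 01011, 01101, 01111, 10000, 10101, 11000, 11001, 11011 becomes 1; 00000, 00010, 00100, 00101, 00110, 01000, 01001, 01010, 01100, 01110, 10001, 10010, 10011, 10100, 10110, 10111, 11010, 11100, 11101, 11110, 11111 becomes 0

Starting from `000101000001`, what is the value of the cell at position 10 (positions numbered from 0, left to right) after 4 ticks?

0

000000010100
000001000001
010100010100
000000000000
position 10 holds 0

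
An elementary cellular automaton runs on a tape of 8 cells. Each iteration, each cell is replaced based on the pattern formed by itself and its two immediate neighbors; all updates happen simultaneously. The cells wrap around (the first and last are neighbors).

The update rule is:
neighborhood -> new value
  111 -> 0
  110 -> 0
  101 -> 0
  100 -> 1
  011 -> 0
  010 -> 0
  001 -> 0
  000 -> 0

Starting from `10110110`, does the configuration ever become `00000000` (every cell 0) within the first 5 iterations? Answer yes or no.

yes

00000000
all cells are 0 at iteration 1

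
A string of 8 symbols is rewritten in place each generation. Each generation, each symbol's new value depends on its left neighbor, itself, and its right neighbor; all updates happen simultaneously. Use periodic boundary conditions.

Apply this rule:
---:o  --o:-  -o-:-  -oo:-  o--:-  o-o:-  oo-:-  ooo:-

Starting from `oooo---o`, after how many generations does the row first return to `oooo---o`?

generation 1: -----o--
generation 2: oooo---o

2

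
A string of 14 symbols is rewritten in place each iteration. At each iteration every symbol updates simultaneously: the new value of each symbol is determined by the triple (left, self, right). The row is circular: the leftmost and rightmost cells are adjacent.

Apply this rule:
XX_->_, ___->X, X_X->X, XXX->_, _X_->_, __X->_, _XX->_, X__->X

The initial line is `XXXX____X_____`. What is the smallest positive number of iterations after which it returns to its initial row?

28

____XXX__XXXX_
XXX____X_____X
___XXX__XXXX__
XX____X_____XX
__XXX__XXXX___
X____X_____XXX
_XXX__XXXX____
____X_____XXXX
XXX__XXXX_____
___X_____XXXX_
XX__XXXX_____X
__X_____XXXX__
X__XXXX_____XX
_X_____XXXX___
__XXXX_____XXX
X_____XXXX____
_XXXX_____XXX_
_____XXXX____X
XXXX_____XXX__
____XXXX____X_
XXX_____XXX__X
___XXXX____X__
XX_____XXX__XX
__XXXX____X___
X_____XXX__XXX
_XXXX____X____
_____XXX__XXXX
XXXX____X_____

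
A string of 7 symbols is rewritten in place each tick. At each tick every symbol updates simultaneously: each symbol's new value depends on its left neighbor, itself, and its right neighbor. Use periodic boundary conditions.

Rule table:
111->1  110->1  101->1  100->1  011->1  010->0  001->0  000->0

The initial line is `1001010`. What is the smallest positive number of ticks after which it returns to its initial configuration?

tick 1: 0100101
tick 2: 1010010
tick 3: 0101001
tick 4: 1010100
tick 5: 0101010
tick 6: 0010101
tick 7: 1001010

7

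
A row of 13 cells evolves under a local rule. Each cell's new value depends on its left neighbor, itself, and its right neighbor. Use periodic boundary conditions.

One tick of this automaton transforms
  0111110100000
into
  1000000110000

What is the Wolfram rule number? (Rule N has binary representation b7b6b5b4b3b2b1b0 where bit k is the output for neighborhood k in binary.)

position 2: 111 → 0  (bit 7 = 0)
position 5: 110 → 0  (bit 6 = 0)
position 6: 101 → 0  (bit 5 = 0)
position 8: 100 → 1  (bit 4 = 1)
position 1: 011 → 0  (bit 3 = 0)
position 7: 010 → 1  (bit 2 = 1)
position 0: 001 → 1  (bit 1 = 1)
position 9: 000 → 0  (bit 0 = 0)
bits b7..b0 = 00010110 = 22

22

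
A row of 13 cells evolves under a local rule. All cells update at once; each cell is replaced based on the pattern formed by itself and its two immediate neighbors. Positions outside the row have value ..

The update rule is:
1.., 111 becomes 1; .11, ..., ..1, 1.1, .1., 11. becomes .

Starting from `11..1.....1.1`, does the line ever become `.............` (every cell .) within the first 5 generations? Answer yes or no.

..1..1.......
...1..1......
....1..1.....
.....1..1....
......1..1...
generation 5 is ......1..1..., still not uniform .

no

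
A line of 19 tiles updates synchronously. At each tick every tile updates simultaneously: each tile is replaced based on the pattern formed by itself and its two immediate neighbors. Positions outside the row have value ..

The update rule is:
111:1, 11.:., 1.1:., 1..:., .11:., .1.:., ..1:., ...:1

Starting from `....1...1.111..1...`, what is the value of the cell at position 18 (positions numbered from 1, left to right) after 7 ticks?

.

111...1....1.....11
.1..1...11...111...
......1....1..1..11
11111...11.........
.111..1....11111111
..1.....11..111111.
1...111......1111..
position 18 holds .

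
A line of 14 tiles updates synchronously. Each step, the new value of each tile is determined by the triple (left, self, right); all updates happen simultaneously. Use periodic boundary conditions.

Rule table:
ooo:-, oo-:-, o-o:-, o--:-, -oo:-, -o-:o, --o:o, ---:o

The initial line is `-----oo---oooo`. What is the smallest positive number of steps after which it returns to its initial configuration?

-oooo---oo----
o-----oo---ooo
--oooo---oo---
oo-----oo---oo
---oooo---oo--
ooo-----oo---o
----oooo---oo-
oooo-----oo---
-----oooo---oo
-oooo-----oo--
o-----oooo---o
--oooo-----oo-
oo-----oooo---
---oooo-----oo
-oo-----oooo--
o---oooo-----o
--oo-----oooo-
oo---oooo-----
---oo-----oooo
-oo---oooo----
o---oo-----ooo
--oo---oooo---
oo---oo-----oo
---oo---oooo--
ooo---oo-----o
----oo---oooo-
oooo---oo-----
-----oo---oooo

28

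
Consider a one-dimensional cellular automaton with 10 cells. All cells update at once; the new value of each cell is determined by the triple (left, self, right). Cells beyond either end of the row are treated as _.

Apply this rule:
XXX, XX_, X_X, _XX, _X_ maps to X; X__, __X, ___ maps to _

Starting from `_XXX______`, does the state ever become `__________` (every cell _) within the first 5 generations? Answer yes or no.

no

generation 1: _XXX______  (fixed point — unchanged through generation 5)
generation 5 is _XXX______, still not uniform _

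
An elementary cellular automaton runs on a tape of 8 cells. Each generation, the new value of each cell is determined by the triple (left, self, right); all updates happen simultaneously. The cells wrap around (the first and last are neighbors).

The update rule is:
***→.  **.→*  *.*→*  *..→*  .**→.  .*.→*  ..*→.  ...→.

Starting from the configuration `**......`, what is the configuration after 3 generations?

.**.....
..**....
...**...

...**...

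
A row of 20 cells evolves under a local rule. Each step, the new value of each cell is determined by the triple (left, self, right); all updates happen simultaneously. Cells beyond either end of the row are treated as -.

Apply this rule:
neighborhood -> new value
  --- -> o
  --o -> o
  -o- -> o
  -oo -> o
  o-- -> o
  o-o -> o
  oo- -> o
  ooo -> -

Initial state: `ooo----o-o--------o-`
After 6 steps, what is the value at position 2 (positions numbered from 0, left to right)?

o

step 1: o-oooooooooooooooooo
step 2: ooo----------------o
step 3: o-oooooooooooooooooo  (repeats step 1; period 2)
step 6: ooo----------------o
position 2 holds o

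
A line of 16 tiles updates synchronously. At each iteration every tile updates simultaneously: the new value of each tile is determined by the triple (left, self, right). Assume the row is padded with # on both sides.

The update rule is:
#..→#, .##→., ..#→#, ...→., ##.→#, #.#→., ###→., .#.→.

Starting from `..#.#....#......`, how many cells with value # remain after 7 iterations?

5

iteration 1: ##...#..#.#....#
iteration 2: .##.#.##...#..#.
iteration 3: ..#....##.#.##..
iteration 4: ##.#..#.#....###
iteration 5: .#..##...#..#...
iteration 6: ..##.##.#.##.#.#
iteration 7: ##.#..#....#....
count of #: 5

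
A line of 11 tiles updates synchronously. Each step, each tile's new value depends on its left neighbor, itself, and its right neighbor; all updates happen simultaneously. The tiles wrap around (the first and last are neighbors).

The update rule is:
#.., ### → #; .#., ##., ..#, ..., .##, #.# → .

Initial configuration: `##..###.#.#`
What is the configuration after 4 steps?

.....#..#..

#.#..#.....
...#..#....
....#..#...
.....#..#..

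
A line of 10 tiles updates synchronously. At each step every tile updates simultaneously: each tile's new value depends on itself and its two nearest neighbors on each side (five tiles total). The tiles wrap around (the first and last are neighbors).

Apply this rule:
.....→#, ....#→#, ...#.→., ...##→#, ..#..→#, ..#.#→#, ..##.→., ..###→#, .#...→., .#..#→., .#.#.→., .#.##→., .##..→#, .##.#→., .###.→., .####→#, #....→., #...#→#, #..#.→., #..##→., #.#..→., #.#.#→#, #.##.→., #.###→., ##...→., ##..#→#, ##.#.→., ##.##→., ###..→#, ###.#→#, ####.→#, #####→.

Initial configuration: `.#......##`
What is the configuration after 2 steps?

########..

....####..
########..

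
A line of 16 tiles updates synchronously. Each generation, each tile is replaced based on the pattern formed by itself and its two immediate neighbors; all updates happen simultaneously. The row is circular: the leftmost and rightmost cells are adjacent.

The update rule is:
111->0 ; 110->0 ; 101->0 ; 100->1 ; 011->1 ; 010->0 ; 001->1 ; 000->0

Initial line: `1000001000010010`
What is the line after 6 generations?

generation 1: 0100010100101100
generation 2: 1010100011001010
generation 3: 0000010110110000
generation 4: 0000100100101000
generation 5: 0001011011000100
generation 6: 0010010010101010

0010010010101010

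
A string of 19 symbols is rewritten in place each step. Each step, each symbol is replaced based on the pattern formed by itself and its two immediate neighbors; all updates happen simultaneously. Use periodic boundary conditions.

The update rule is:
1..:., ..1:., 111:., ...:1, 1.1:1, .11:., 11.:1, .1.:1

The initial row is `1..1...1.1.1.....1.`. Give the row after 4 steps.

1.111.11.1..1.1.1..

step 1: 1..1.1.11111.111.11
step 2: 1..1111....11..11..
step 3: 1.....1.11..1...1..
step 4: 1.111.11.1..1.1.1..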